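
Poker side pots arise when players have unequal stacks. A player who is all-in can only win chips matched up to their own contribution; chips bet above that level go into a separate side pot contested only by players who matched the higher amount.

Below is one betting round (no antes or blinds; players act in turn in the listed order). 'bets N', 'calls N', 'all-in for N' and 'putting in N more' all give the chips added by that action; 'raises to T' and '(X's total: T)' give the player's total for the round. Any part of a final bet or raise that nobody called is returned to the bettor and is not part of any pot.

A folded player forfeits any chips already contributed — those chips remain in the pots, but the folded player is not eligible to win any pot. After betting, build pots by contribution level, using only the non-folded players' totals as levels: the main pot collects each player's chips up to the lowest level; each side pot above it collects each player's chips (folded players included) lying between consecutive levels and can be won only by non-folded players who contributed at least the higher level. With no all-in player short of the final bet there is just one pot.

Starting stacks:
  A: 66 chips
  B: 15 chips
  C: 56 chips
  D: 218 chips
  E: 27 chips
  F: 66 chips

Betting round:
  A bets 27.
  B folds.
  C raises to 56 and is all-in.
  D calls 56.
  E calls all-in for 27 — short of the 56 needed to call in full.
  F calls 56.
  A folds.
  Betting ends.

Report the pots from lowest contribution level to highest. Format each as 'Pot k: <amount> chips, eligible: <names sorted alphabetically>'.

Contributions: A=27, C=56, D=56, E=27, F=56
Folded: A, B
Pot levels (distinct totals of non-folded players): 27, 56
Layer 1-27: 27 each from A, C, D, E, F = 27*5 = 135 chips; eligible C, D, E, F
Layer 28-56: 29 each from C, D, F = 29*3 = 87 chips; eligible C, D, F

Pot 1: 135 chips, eligible: C, D, E, F
Pot 2: 87 chips, eligible: C, D, F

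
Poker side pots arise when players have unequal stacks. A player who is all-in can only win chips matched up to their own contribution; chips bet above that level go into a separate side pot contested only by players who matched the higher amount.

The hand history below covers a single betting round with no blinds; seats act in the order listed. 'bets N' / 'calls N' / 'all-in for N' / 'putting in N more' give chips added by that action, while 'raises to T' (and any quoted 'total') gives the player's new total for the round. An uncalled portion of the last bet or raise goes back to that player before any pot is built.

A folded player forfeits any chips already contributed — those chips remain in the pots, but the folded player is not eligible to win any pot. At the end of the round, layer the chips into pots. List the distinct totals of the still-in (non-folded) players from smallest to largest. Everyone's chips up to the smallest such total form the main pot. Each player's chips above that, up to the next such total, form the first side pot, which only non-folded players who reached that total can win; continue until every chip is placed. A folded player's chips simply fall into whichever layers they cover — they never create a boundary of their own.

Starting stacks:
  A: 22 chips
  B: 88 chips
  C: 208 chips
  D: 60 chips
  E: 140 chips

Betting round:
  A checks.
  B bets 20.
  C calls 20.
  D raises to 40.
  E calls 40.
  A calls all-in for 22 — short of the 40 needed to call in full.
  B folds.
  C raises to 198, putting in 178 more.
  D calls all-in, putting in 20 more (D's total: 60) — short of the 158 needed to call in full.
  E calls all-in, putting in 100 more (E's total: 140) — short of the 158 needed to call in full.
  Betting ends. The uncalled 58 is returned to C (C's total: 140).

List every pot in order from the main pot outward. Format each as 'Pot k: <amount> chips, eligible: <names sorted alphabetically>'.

Contributions (after 58 returned to C): A=22, B=20, C=140, D=60, E=140
Folded: B
Pot levels (distinct totals of non-folded players): 22, 60, 140
Layer 1-22: A 22 + B 20 + C 22 + D 22 + E 22 = 108 chips; eligible A, C, D, E
Layer 23-60: 38 each from C, D, E = 38*3 = 114 chips; eligible C, D, E
Layer 61-140: 80 each from C, E = 80*2 = 160 chips; eligible C, E

Pot 1: 108 chips, eligible: A, C, D, E
Pot 2: 114 chips, eligible: C, D, E
Pot 3: 160 chips, eligible: C, E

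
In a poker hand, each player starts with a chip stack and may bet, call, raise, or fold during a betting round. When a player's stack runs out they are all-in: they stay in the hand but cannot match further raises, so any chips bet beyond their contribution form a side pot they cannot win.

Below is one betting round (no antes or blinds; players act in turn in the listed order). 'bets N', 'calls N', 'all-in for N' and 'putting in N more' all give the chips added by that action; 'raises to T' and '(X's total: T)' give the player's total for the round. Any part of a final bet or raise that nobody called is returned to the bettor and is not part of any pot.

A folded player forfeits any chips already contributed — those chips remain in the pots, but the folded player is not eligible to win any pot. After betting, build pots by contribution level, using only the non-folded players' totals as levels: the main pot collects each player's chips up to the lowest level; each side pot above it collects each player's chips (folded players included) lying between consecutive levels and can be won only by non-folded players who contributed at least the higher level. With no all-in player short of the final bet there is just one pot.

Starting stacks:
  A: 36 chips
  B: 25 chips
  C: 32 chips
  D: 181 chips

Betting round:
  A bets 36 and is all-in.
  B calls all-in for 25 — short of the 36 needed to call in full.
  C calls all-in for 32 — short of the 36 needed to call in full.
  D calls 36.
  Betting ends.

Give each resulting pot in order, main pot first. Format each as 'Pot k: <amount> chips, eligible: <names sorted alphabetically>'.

Pot 1: 100 chips, eligible: A, B, C, D
Pot 2: 21 chips, eligible: A, C, D
Pot 3: 8 chips, eligible: A, D

Derivation:
Contributions: A=36, B=25, C=32, D=36
Pot levels (distinct totals of non-folded players): 25, 32, 36
Layer 1-25: 25 each from A, B, C, D = 25*4 = 100 chips; eligible A, B, C, D
Layer 26-32: 7 each from A, C, D = 7*3 = 21 chips; eligible A, C, D
Layer 33-36: 4 each from A, D = 4*2 = 8 chips; eligible A, D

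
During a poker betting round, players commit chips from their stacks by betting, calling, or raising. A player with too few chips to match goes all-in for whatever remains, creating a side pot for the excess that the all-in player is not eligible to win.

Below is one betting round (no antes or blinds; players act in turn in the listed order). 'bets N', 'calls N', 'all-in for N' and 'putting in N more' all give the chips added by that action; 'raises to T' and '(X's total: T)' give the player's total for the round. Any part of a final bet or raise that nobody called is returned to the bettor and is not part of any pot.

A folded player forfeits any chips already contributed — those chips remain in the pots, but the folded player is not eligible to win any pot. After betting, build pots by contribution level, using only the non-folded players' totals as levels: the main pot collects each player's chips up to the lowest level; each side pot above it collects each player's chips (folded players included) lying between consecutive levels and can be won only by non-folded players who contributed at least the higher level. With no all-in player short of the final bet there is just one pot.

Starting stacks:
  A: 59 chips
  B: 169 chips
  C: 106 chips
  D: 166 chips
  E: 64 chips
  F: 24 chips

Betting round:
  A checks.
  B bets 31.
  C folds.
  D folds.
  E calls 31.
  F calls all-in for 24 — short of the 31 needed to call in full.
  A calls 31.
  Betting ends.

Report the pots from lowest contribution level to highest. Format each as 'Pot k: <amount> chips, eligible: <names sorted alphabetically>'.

Pot 1: 96 chips, eligible: A, B, E, F
Pot 2: 21 chips, eligible: A, B, E

Derivation:
Contributions: A=31, B=31, E=31, F=24
Folded: C, D
Pot levels (distinct totals of non-folded players): 24, 31
Layer 1-24: 24 each from A, B, E, F = 24*4 = 96 chips; eligible A, B, E, F
Layer 25-31: 7 each from A, B, E = 7*3 = 21 chips; eligible A, B, E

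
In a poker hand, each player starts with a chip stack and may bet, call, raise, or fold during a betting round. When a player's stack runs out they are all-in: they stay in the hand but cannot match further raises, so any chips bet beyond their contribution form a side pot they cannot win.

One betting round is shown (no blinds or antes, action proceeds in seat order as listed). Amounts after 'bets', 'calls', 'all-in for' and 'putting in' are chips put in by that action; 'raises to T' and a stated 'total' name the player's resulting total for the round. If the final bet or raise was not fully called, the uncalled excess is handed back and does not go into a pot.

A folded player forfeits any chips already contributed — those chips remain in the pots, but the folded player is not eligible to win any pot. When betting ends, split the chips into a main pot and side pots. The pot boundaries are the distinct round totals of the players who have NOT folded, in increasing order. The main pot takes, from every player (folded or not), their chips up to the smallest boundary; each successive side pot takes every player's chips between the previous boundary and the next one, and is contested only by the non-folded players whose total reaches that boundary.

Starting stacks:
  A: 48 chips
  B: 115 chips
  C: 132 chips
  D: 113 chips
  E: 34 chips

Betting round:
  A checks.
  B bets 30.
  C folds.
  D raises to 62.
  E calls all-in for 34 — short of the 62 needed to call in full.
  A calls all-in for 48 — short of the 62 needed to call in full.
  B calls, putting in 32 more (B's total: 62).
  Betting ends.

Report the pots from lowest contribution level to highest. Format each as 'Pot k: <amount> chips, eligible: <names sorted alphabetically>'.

Pot 1: 136 chips, eligible: A, B, D, E
Pot 2: 42 chips, eligible: A, B, D
Pot 3: 28 chips, eligible: B, D

Derivation:
Contributions: A=48, B=62, D=62, E=34
Folded: C
Pot levels (distinct totals of non-folded players): 34, 48, 62
Layer 1-34: 34 each from A, B, D, E = 34*4 = 136 chips; eligible A, B, D, E
Layer 35-48: 14 each from A, B, D = 14*3 = 42 chips; eligible A, B, D
Layer 49-62: 14 each from B, D = 14*2 = 28 chips; eligible B, D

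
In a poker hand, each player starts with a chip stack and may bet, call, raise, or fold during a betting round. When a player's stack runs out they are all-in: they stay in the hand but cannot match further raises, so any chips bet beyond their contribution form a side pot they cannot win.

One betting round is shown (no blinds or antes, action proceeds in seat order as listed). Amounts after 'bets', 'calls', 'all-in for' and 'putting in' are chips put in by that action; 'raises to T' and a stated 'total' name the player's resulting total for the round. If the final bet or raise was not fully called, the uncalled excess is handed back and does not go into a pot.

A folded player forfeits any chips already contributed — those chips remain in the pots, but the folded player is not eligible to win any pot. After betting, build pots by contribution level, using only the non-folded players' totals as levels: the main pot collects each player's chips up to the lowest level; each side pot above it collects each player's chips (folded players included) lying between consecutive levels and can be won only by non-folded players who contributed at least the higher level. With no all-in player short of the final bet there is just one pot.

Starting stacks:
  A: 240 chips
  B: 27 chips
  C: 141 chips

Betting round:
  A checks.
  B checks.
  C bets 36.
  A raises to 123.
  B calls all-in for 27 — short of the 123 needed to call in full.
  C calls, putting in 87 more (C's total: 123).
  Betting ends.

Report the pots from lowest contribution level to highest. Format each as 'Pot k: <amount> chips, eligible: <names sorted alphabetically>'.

Contributions: A=123, B=27, C=123
Pot levels (distinct totals of non-folded players): 27, 123
Layer 1-27: 27 each from A, B, C = 27*3 = 81 chips; eligible A, B, C
Layer 28-123: 96 each from A, C = 96*2 = 192 chips; eligible A, C

Pot 1: 81 chips, eligible: A, B, C
Pot 2: 192 chips, eligible: A, C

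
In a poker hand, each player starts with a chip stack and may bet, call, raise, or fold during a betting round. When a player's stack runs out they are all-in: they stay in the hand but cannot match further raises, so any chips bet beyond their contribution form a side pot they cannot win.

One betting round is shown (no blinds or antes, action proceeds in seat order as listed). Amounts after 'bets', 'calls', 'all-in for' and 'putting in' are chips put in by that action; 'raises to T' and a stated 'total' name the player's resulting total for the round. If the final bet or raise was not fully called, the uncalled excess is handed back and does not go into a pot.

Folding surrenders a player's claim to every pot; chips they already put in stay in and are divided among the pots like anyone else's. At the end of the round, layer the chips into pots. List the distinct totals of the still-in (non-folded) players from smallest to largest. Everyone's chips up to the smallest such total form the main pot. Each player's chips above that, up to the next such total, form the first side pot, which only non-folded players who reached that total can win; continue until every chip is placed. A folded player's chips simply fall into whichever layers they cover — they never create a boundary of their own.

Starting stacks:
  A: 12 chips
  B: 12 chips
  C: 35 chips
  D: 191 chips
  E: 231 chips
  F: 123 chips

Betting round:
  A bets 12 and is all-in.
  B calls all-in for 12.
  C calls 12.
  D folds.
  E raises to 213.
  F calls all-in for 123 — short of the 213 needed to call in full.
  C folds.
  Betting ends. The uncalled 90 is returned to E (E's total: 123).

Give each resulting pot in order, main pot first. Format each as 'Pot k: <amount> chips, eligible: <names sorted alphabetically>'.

Contributions (after 90 returned to E): A=12, B=12, C=12, E=123, F=123
Folded: C, D
Pot levels (distinct totals of non-folded players): 12, 123
Layer 1-12: 12 each from A, B, C, E, F = 12*5 = 60 chips; eligible A, B, E, F
Layer 13-123: 111 each from E, F = 111*2 = 222 chips; eligible E, F

Pot 1: 60 chips, eligible: A, B, E, F
Pot 2: 222 chips, eligible: E, F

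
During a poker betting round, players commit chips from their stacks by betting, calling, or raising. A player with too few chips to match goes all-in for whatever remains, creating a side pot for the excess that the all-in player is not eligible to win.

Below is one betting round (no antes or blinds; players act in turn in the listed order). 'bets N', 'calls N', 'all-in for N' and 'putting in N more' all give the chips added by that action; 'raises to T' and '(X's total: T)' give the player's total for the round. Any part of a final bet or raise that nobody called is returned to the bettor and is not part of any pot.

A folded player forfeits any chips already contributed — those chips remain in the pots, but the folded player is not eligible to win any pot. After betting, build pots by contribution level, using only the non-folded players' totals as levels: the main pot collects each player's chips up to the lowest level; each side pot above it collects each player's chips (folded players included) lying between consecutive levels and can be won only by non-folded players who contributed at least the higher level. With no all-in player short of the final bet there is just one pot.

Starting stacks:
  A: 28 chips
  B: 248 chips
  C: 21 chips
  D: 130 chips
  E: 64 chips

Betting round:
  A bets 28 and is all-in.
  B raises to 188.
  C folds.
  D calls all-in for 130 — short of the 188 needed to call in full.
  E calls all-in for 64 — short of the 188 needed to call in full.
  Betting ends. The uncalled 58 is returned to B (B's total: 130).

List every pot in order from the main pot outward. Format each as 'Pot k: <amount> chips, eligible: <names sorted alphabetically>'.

Contributions (after 58 returned to B): A=28, B=130, D=130, E=64
Folded: C
Pot levels (distinct totals of non-folded players): 28, 64, 130
Layer 1-28: 28 each from A, B, D, E = 28*4 = 112 chips; eligible A, B, D, E
Layer 29-64: 36 each from B, D, E = 36*3 = 108 chips; eligible B, D, E
Layer 65-130: 66 each from B, D = 66*2 = 132 chips; eligible B, D

Pot 1: 112 chips, eligible: A, B, D, E
Pot 2: 108 chips, eligible: B, D, E
Pot 3: 132 chips, eligible: B, D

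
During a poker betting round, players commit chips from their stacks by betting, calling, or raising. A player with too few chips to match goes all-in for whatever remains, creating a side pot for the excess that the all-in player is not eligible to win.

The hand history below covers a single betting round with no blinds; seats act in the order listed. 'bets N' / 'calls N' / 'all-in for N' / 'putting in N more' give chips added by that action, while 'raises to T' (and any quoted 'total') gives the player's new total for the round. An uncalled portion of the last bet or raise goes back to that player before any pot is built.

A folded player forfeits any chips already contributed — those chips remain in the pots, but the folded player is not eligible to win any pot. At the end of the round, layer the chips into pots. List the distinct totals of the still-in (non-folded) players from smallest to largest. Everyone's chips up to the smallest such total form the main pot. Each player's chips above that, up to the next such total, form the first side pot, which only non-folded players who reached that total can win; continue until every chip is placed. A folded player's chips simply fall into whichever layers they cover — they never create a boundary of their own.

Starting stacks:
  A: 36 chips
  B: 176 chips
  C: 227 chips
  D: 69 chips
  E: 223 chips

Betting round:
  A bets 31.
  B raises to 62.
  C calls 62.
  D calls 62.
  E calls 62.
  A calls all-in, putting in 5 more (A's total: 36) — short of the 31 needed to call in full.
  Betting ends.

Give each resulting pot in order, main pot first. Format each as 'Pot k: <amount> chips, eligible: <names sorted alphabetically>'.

Contributions: A=36, B=62, C=62, D=62, E=62
Pot levels (distinct totals of non-folded players): 36, 62
Layer 1-36: 36 each from A, B, C, D, E = 36*5 = 180 chips; eligible A, B, C, D, E
Layer 37-62: 26 each from B, C, D, E = 26*4 = 104 chips; eligible B, C, D, E

Pot 1: 180 chips, eligible: A, B, C, D, E
Pot 2: 104 chips, eligible: B, C, D, E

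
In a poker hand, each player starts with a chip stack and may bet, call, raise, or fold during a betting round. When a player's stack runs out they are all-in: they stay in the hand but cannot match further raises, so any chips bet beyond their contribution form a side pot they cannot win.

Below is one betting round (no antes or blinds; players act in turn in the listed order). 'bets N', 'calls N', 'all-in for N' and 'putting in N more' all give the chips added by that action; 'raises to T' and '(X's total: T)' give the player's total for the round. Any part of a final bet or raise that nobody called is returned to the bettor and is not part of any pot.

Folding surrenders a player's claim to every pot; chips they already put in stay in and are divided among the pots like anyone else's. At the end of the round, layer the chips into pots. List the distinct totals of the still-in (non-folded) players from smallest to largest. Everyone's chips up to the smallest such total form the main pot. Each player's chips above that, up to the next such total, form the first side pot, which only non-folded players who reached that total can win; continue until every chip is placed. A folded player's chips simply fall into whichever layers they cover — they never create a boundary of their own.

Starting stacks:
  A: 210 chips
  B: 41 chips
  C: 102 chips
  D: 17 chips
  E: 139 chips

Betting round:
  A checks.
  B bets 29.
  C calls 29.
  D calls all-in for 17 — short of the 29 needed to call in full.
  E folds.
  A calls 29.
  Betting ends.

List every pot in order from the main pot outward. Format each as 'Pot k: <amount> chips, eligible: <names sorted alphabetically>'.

Pot 1: 68 chips, eligible: A, B, C, D
Pot 2: 36 chips, eligible: A, B, C

Derivation:
Contributions: A=29, B=29, C=29, D=17
Folded: E
Pot levels (distinct totals of non-folded players): 17, 29
Layer 1-17: 17 each from A, B, C, D = 17*4 = 68 chips; eligible A, B, C, D
Layer 18-29: 12 each from A, B, C = 12*3 = 36 chips; eligible A, B, C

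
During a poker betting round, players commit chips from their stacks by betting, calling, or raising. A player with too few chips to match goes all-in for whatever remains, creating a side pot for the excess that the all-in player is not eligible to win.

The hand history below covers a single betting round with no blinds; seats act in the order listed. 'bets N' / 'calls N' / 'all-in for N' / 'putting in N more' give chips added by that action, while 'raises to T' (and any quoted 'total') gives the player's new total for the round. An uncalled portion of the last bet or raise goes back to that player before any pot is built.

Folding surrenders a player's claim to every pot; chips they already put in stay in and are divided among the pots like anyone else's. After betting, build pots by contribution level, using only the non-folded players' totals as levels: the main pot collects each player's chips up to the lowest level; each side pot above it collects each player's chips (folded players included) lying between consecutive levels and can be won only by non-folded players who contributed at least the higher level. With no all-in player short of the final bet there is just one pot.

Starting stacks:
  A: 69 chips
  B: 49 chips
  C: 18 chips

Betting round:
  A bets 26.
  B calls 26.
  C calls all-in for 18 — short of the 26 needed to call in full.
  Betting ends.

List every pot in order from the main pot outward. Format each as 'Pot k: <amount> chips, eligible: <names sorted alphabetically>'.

Contributions: A=26, B=26, C=18
Pot levels (distinct totals of non-folded players): 18, 26
Layer 1-18: 18 each from A, B, C = 18*3 = 54 chips; eligible A, B, C
Layer 19-26: 8 each from A, B = 8*2 = 16 chips; eligible A, B

Pot 1: 54 chips, eligible: A, B, C
Pot 2: 16 chips, eligible: A, B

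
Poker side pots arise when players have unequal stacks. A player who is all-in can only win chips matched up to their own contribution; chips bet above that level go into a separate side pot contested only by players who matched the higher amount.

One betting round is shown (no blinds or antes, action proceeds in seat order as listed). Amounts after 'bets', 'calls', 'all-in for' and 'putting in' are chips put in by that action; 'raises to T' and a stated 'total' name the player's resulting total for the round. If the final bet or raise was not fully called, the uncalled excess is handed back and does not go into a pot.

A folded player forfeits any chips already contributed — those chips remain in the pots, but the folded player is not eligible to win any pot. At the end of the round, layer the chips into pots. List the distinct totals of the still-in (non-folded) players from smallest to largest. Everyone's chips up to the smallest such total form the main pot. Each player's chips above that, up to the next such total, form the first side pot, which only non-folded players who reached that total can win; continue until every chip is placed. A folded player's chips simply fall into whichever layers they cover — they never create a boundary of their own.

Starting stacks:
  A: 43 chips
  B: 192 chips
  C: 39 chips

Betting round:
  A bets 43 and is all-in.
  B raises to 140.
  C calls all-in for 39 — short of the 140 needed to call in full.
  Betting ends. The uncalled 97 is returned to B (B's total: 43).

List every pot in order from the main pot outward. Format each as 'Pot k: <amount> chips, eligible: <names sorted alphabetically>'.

Pot 1: 117 chips, eligible: A, B, C
Pot 2: 8 chips, eligible: A, B

Derivation:
Contributions (after 97 returned to B): A=43, B=43, C=39
Pot levels (distinct totals of non-folded players): 39, 43
Layer 1-39: 39 each from A, B, C = 39*3 = 117 chips; eligible A, B, C
Layer 40-43: 4 each from A, B = 4*2 = 8 chips; eligible A, B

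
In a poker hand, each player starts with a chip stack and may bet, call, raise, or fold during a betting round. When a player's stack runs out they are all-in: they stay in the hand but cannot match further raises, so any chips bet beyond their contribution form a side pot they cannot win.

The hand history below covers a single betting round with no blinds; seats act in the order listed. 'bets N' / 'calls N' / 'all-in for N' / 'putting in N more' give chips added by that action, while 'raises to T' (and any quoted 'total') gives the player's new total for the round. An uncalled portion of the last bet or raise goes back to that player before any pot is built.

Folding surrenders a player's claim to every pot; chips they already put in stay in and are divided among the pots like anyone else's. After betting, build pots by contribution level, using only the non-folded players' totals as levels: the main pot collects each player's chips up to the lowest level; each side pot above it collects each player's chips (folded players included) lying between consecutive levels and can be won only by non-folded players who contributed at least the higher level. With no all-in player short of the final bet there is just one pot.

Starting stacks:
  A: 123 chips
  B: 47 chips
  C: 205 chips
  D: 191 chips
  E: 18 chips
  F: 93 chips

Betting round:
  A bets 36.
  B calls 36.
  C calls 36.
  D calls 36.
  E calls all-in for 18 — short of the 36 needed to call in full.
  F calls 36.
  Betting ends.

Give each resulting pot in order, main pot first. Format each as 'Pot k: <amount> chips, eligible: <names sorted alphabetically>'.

Contributions: A=36, B=36, C=36, D=36, E=18, F=36
Pot levels (distinct totals of non-folded players): 18, 36
Layer 1-18: 18 each from A, B, C, D, E, F = 18*6 = 108 chips; eligible A, B, C, D, E, F
Layer 19-36: 18 each from A, B, C, D, F = 18*5 = 90 chips; eligible A, B, C, D, F

Pot 1: 108 chips, eligible: A, B, C, D, E, F
Pot 2: 90 chips, eligible: A, B, C, D, F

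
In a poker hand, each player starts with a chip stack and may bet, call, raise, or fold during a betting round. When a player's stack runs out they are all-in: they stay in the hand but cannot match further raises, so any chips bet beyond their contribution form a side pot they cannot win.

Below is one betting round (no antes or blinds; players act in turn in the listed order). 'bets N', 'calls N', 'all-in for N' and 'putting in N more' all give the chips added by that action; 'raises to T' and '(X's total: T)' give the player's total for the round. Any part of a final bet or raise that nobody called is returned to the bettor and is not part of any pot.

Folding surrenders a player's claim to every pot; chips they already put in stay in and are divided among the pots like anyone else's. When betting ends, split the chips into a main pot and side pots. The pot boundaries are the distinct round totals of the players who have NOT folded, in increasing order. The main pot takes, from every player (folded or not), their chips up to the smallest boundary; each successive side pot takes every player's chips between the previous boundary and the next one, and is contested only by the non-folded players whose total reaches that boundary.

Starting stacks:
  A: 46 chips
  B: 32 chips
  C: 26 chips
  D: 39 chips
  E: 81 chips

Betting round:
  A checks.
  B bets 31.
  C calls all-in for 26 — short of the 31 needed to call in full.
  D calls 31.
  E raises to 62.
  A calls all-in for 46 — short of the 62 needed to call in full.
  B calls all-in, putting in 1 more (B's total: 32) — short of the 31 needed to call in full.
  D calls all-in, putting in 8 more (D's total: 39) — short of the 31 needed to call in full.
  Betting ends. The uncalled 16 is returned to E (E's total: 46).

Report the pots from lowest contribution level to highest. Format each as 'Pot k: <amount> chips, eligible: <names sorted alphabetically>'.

Pot 1: 130 chips, eligible: A, B, C, D, E
Pot 2: 24 chips, eligible: A, B, D, E
Pot 3: 21 chips, eligible: A, D, E
Pot 4: 14 chips, eligible: A, E

Derivation:
Contributions (after 16 returned to E): A=46, B=32, C=26, D=39, E=46
Pot levels (distinct totals of non-folded players): 26, 32, 39, 46
Layer 1-26: 26 each from A, B, C, D, E = 26*5 = 130 chips; eligible A, B, C, D, E
Layer 27-32: 6 each from A, B, D, E = 6*4 = 24 chips; eligible A, B, D, E
Layer 33-39: 7 each from A, D, E = 7*3 = 21 chips; eligible A, D, E
Layer 40-46: 7 each from A, E = 7*2 = 14 chips; eligible A, E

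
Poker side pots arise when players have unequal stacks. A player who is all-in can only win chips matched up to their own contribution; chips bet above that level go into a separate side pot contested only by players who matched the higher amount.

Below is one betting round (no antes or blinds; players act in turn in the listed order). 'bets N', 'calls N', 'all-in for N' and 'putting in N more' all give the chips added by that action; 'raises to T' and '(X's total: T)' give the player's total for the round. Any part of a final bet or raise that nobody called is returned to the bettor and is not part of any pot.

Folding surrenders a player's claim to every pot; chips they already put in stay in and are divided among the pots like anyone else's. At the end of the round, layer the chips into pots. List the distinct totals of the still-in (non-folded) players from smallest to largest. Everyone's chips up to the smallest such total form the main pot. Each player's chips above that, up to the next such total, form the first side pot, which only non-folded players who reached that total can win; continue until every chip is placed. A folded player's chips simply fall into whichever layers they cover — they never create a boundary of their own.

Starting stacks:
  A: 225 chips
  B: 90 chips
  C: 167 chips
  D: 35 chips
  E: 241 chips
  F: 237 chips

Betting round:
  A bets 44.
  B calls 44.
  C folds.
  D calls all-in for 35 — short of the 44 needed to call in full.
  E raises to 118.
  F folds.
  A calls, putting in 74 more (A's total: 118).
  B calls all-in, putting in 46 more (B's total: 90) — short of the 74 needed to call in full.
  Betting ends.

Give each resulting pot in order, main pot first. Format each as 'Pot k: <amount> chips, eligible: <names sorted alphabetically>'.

Pot 1: 140 chips, eligible: A, B, D, E
Pot 2: 165 chips, eligible: A, B, E
Pot 3: 56 chips, eligible: A, E

Derivation:
Contributions: A=118, B=90, D=35, E=118
Folded: C, F
Pot levels (distinct totals of non-folded players): 35, 90, 118
Layer 1-35: 35 each from A, B, D, E = 35*4 = 140 chips; eligible A, B, D, E
Layer 36-90: 55 each from A, B, E = 55*3 = 165 chips; eligible A, B, E
Layer 91-118: 28 each from A, E = 28*2 = 56 chips; eligible A, E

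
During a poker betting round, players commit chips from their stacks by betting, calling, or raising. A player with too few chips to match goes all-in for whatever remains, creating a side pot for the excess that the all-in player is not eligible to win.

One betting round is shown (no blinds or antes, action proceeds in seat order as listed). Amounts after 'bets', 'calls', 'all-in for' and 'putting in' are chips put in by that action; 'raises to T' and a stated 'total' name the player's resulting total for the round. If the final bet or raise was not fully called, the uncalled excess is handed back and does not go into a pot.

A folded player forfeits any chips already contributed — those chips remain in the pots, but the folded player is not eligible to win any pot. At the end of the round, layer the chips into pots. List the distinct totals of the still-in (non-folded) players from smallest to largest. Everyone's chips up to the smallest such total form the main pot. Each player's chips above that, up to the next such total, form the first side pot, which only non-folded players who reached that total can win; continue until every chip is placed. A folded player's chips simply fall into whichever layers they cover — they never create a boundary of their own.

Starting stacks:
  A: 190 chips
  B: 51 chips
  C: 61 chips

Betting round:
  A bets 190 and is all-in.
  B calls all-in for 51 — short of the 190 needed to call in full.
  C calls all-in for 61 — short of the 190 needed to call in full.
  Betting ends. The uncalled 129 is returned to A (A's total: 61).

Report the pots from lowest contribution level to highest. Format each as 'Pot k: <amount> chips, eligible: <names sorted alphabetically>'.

Contributions (after 129 returned to A): A=61, B=51, C=61
Pot levels (distinct totals of non-folded players): 51, 61
Layer 1-51: 51 each from A, B, C = 51*3 = 153 chips; eligible A, B, C
Layer 52-61: 10 each from A, C = 10*2 = 20 chips; eligible A, C

Pot 1: 153 chips, eligible: A, B, C
Pot 2: 20 chips, eligible: A, C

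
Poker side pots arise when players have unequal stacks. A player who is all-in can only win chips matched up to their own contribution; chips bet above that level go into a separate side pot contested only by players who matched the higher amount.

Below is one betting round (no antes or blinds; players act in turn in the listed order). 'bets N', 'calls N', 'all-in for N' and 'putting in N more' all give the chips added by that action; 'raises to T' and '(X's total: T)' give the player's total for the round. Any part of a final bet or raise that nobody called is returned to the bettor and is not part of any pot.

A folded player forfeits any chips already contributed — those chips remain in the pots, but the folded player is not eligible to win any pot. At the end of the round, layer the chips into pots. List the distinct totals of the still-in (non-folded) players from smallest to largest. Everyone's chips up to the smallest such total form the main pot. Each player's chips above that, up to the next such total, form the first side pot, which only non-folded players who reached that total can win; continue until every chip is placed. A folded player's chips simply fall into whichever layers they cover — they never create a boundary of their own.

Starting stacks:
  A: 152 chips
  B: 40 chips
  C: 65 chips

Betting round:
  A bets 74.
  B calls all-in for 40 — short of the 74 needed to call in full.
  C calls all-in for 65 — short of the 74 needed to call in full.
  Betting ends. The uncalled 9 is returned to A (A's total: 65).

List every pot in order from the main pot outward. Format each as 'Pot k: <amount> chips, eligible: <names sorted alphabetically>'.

Pot 1: 120 chips, eligible: A, B, C
Pot 2: 50 chips, eligible: A, C

Derivation:
Contributions (after 9 returned to A): A=65, B=40, C=65
Pot levels (distinct totals of non-folded players): 40, 65
Layer 1-40: 40 each from A, B, C = 40*3 = 120 chips; eligible A, B, C
Layer 41-65: 25 each from A, C = 25*2 = 50 chips; eligible A, C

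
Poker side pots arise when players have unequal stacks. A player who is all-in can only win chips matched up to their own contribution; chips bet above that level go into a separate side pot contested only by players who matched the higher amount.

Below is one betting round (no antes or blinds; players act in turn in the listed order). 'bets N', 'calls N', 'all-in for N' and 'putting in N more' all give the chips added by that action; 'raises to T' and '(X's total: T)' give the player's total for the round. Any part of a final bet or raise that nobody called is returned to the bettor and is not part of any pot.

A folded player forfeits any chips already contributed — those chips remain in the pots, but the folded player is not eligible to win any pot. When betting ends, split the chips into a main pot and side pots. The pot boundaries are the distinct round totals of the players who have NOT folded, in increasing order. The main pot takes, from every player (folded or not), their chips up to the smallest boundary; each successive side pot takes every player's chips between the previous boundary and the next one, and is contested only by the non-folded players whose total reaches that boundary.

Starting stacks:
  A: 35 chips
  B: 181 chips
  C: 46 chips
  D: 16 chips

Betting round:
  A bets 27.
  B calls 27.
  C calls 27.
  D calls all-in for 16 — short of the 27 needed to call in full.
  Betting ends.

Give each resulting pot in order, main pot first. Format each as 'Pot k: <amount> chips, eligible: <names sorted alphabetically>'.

Contributions: A=27, B=27, C=27, D=16
Pot levels (distinct totals of non-folded players): 16, 27
Layer 1-16: 16 each from A, B, C, D = 16*4 = 64 chips; eligible A, B, C, D
Layer 17-27: 11 each from A, B, C = 11*3 = 33 chips; eligible A, B, C

Pot 1: 64 chips, eligible: A, B, C, D
Pot 2: 33 chips, eligible: A, B, C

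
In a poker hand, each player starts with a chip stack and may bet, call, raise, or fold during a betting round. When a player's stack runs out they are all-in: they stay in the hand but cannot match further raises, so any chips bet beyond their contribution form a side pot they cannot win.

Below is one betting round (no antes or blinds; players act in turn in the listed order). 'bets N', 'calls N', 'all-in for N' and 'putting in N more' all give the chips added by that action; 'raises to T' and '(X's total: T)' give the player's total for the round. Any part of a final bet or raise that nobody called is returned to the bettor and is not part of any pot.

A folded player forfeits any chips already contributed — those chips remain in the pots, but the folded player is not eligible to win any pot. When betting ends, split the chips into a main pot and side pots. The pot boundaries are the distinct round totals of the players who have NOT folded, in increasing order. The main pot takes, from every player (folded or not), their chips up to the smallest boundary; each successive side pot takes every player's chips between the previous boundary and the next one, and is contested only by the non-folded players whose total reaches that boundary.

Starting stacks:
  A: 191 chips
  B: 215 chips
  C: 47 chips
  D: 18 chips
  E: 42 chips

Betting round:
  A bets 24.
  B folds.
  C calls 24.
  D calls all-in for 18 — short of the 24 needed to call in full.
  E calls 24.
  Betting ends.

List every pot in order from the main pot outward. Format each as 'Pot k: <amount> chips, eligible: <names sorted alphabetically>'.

Pot 1: 72 chips, eligible: A, C, D, E
Pot 2: 18 chips, eligible: A, C, E

Derivation:
Contributions: A=24, C=24, D=18, E=24
Folded: B
Pot levels (distinct totals of non-folded players): 18, 24
Layer 1-18: 18 each from A, C, D, E = 18*4 = 72 chips; eligible A, C, D, E
Layer 19-24: 6 each from A, C, E = 6*3 = 18 chips; eligible A, C, E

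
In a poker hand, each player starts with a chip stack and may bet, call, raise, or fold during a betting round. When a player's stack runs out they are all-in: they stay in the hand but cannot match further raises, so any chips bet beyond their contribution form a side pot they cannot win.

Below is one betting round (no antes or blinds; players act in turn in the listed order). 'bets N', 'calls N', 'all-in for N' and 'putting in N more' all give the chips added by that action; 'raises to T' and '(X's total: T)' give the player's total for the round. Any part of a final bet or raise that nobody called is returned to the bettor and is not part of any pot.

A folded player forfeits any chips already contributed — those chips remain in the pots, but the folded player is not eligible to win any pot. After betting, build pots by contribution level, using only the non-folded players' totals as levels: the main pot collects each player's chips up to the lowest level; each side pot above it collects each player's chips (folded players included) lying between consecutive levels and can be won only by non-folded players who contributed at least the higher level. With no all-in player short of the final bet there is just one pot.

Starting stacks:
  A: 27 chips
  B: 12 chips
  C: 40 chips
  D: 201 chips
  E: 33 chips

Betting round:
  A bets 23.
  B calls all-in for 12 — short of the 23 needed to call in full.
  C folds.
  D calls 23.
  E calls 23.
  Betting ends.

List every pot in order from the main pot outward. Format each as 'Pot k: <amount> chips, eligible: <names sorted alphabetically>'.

Contributions: A=23, B=12, D=23, E=23
Folded: C
Pot levels (distinct totals of non-folded players): 12, 23
Layer 1-12: 12 each from A, B, D, E = 12*4 = 48 chips; eligible A, B, D, E
Layer 13-23: 11 each from A, D, E = 11*3 = 33 chips; eligible A, D, E

Pot 1: 48 chips, eligible: A, B, D, E
Pot 2: 33 chips, eligible: A, D, E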